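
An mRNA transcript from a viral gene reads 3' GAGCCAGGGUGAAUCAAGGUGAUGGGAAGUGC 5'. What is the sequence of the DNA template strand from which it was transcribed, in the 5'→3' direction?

5'-CTCGGTCCCACTTAGTTCCACTACCCTTCACG-3'

Written 5'→3' the mRNA is CGUGAAGGGUAGUGGAACUAAGUGGGACCGAG, so the coding DNA strand is CGTGAAGGGTAGTGGAACTAAGTGGGACCGAG. The template is its reverse complement.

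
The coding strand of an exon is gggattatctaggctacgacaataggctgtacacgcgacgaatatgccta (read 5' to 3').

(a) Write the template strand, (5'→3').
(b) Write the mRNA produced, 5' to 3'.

(a) The template strand is the reverse complement of the coding strand: complement CCCTAATAGATCCGATGCTGTTATCCGACATGTGCGCTGCTTATACGGAT, then reverse.
(b) mRNA matches the coding strand with T→U.

(a) 5'-TAGGCATATTCGTCGCGTGTACAGCCTATTGTCGTAGCCTAGATAATCCC-3'
(b) 5'-GGGAUUAUCUAGGCUACGACAAUAGGCUGUACACGCGACGAAUAUGCCUA-3'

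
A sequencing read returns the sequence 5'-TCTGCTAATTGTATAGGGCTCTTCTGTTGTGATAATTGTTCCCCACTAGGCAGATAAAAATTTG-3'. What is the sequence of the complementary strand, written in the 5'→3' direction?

Pairing A↔T and G↔C gives AGACGATTAACATATCCCGAGAAGACAACACTATTAACAAGGGGTGATCCGTCTATTTTTAAAC, running 3'→5'. Reverse for the 5'→3' convention.

5'-CAAATTTTTATCTGCCTAGTGGGGAACAATTATCACAACAGAAGAGCCCTATACAATTAGCAGA-3'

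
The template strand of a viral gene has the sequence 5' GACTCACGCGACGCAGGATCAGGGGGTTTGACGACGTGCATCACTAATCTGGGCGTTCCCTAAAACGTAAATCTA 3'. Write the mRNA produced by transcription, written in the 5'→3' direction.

5'-UAGAUUUACGUUUUAGGGAACGCCCAGAUUAGUGAUGCACGUCGUCAAACCCCCUGAUCCUGCGUCGCGUGAGUC-3'

RNA polymerase reads the template 3'→5' and synthesizes mRNA 5'→3' by base-pairing (A→U, T→A, G↔C). The complement of the template is CTGAGTGCGCTGCGTCCTAGTCCCCCAAACTGCTGCACGTAGTGATTAGACCCGCAAGGGATTTTGCATTTAGAT; antiparallel, so 5'→3' the coding strand is TAGATTTACGTTTTAGGGAACGCCCAGATTAGTGATGCACGTCGTCAAACCCCCTGATCCTGCGTCGCGTGAGTC. Replace T with U for the mRNA.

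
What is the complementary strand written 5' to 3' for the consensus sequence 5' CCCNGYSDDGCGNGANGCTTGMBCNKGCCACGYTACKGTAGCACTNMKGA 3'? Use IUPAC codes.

Standard pairs A↔T, G↔C; ambiguity codes pair Y↔R, M↔K, S↔S, B↔V, D↔H, N↔N. Complement (GGGNCRSHHCGCNCTNCGAACKVGNMCGGTGCRATGMCATCGTGANKMCT), then reverse for 5'→3'.

5'-TCMKNAGTGCTACMGTARCGTGGCMNGVKCAAGCNTCNCGCHHSRCNGGG-3'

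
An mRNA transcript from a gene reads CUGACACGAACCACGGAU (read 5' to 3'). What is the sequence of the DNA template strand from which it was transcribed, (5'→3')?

Replace U with T to get the coding DNA strand: CTGACACGAACCACGGAT. The template strand is its reverse complement (complement GACTGTGCTTGGTGCCTA, then reverse).

5′-ATCCGTGGTTCGTGTCAG-3′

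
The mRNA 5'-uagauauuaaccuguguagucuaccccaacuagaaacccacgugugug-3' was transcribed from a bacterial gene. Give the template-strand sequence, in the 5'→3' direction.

5′-CACACACGTGGGTTTCTAGTTGGGGTAGACTACACAGGTTAATATCTA-3′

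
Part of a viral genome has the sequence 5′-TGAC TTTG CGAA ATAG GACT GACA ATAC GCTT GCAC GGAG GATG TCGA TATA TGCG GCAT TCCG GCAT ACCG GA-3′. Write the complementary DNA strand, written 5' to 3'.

5'-TCCGGTATGCCGGAATGCCGCATATATCGACATCCTCCGTGCAAGCGTATTGTCAGTCCTATTTCGCAAAGTCA-3'

The complement of TGACTTTGCGAAATAGGACTGACAATACGCTTGCACGGAGGATGTCGATATATGCGGCATTCCGGCATACCGGA is ACTGAAACGCTTTATCCTGACTGTTATGCGAACGTGCCTCCTACAGCTATATACGCCGTAAGGCCGTATGGCCT (A↔T, G↔C). DNA strands are antiparallel, so the complementary strand runs 3'→5'; reversing gives the 5'→3' form.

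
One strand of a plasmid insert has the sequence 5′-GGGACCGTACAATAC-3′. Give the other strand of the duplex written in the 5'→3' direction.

The complement of GGGACCGTACAATAC is CCCTGGCATGTTATG (A↔T, G↔C). DNA strands are antiparallel, so the complementary strand runs 3'→5'; reversing gives the 5'→3' form.

5'-GTATTGTACGGTCCC-3'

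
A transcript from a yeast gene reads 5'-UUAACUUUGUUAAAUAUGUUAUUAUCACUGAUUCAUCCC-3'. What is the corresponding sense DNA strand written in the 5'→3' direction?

The coding DNA strand has the same 5'→3' sequence as the mRNA with U replaced by T.

5′-TTAACTTTGTTAAATATGTTATTATCACTGATTCATCCC-3′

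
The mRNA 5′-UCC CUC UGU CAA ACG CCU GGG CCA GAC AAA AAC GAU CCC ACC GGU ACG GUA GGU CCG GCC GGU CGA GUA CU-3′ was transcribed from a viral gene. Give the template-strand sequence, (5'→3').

Replace U with T to get the coding DNA strand: TCCCTCTGTCAAACGCCTGGGCCAGACAAAAACGATCCCACCGGTACGGTAGGTCCGGCCGGTCGAGTACT. The template strand is its reverse complement (complement AGGGAGACAGTTTGCGGACCCGGTCTGTTTTTGCTAGGGTGGCCATGCCATCCAGGCCGGCCAGCTCATGA, then reverse).

5'-AGTACTCGACCGGCCGGACCTACCGTACCGGTGGGATCGTTTTTGTCTGGCCCAGGCGTTTGACAGAGGGA-3'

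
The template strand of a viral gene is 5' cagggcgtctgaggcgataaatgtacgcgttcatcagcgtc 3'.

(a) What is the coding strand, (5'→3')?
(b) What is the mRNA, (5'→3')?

(a) The coding strand is the reverse complement of the template: complement GTCCCGCAGACTCCGCTATTTACATGCGCAAGTAGTCGCAG, then reverse.
(b) mRNA has the coding-strand sequence with T→U.

(a) 5'-GACGCTGATGAACGCGTACATTTATCGCCTCAGACGCCCTG-3'
(b) 5'-GACGCUGAUGAACGCGUACAUUUAUCGCCUCAGACGCCCUG-3'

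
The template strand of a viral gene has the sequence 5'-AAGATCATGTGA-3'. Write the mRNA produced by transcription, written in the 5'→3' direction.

RNA polymerase reads the template 3'→5' and synthesizes mRNA 5'→3' by base-pairing (A→U, T→A, G↔C). The complement of the template is TTCTAGTACACT; antiparallel, so 5'→3' the coding strand is TCACATGATCTT. Replace T with U for the mRNA.

5′-UCACAUGAUCUU-3′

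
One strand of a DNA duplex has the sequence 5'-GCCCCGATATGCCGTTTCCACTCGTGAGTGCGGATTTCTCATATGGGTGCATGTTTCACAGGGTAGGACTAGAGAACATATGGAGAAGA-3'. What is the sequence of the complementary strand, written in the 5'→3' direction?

The complement of GCCCCGATATGCCGTTTCCACTCGTGAGTGCGGATTTCTCATATGGGTGCATGTTTCACAGGGTAGGACTAGAGAACATATGGAGAAGA is CGGGGCTATACGGCAAAGGTGAGCACTCACGCCTAAAGAGTATACCCACGTACAAAGTGTCCCATCCTGATCTCTTGTATACCTCTTCT (A↔T, G↔C). DNA strands are antiparallel, so the complementary strand runs 3'→5'; reversing gives the 5'→3' form.

5'-TCTTCTCCATATGTTCTCTAGTCCTACCCTGTGAAACATGCACCCATATGAGAAATCCGCACTCACGAGTGGAAACGGCATATCGGGGC-3'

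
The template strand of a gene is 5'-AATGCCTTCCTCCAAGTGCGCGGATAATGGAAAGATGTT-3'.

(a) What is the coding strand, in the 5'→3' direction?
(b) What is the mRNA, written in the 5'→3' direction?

(a) The coding strand is the reverse complement of the template: complement TTACGGAAGGAGGTTCACGCGCCTATTACCTTTCTACAA, then reverse.
(b) mRNA has the coding-strand sequence with T→U.

(a) 5'-AACATCTTTCCATTATCCGCGCACTTGGAGGAAGGCATT-3'
(b) 5'-AACAUCUUUCCAUUAUCCGCGCACUUGGAGGAAGGCAUU-3'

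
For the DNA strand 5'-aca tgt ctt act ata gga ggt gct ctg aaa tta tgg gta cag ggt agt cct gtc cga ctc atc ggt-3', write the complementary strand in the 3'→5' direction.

Base-pairing A↔T, G↔C gives the complement. The complementary strand is antiparallel, so paired with a 5'→3' strand it runs 3'→5'.

3'-TGTACAGAATGATATCCTCCACGAGACTTTAATACCCATGTCCCATCAGGACAGGCTGAGTAGCCA-5'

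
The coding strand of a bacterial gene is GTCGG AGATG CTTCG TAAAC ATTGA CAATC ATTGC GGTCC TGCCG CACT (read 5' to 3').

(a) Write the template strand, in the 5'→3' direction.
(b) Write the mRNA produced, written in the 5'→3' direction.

(a) The template strand is the reverse complement of the coding strand: complement CAGCCTCTACGAAGCATTTGTAACTGTTAGTAACGCCAGGACGGCGTGA, then reverse.
(b) mRNA matches the coding strand with T→U.

(a) 5'-AGTGCGGCAGGACCGCAATGATTGTCAATGTTTACGAAGCATCTCCGAC-3'
(b) 5'-GUCGGAGAUGCUUCGUAAACAUUGACAAUCAUUGCGGUCCUGCCGCACU-3'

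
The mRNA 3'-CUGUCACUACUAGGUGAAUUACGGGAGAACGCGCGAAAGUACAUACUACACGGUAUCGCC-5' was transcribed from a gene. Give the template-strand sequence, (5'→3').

Written 5'→3' the mRNA is CCGCUAUGGCACAUCAUACAUGAAAGCGCGCAAGAGGGCAUUAAGUGGAUCAUCACUGUC, so the coding DNA strand is CCGCTATGGCACATCATACATGAAAGCGCGCAAGAGGGCATTAAGTGGATCATCACTGTC. The template is its reverse complement.

5'-GACAGTGATGATCCACTTAATGCCCTCTTGCGCGCTTTCATGTATGATGTGCCATAGCGG-3'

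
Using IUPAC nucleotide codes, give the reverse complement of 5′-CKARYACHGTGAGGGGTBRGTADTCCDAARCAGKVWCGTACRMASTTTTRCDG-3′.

5'-CHGYAAAASTKYGTACGWBMCTGYTTHGGAHTACYVACCCCTCACDGTRYTMG-3'

Standard pairs A↔T, G↔C; ambiguity codes pair R↔Y, M↔K, W↔W, S↔S, B↔V, D↔H. Complement (GMTYRTGDCACTCCCCAVYCATHAGGHTTYGTCMBWGCATGYKTSAAAAYGHC), then reverse for 5'→3'.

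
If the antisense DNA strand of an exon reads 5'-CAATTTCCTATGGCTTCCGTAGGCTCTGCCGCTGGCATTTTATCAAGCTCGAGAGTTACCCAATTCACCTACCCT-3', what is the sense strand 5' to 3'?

The coding strand is complementary and antiparallel to the template: take the complement (A↔T, G↔C) and reverse.

5'-AGGGTAGGTGAATTGGGTAACTCTCGAGCTTGATAAAATGCCAGCGGCAGAGCCTACGGAAGCCATAGGAAATTG-3'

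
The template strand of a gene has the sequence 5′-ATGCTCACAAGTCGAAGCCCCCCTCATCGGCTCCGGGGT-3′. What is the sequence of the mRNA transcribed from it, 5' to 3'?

The mRNA has the sequence of the coding strand (reverse complement of the template) with T→U. Reverse complement of ATGCTCACAAGTCGAAGCCCCCCTCATCGGCTCCGGGGT is ACCCCGGAGCCGATGAGGGGGGCTTCGACTTGTGAGCAT; then T→U.

5'-ACCCCGGAGCCGAUGAGGGGGGCUUCGACUUGUGAGCAU-3'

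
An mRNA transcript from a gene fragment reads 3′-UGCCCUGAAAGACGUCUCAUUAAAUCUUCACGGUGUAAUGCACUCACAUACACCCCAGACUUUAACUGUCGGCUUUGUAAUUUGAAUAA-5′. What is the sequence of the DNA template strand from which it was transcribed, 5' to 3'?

5'-ACGGGACTTTCTGCAGAGTAATTTAGAAGTGCCACATTACGTGAGTGTATGTGGGGTCTGAAATTGACAGCCGAAACATTAAACTTATT-3'

Written 5'→3' the mRNA is AAUAAGUUUAAUGUUUCGGCUGUCAAUUUCAGACCCCACAUACACUCACGUAAUGUGGCACUUCUAAAUUACUCUGCAGAAAGUCCCGU, so the coding DNA strand is AATAAGTTTAATGTTTCGGCTGTCAATTTCAGACCCCACATACACTCACGTAATGTGGCACTTCTAAATTACTCTGCAGAAAGTCCCGT. The template is its reverse complement.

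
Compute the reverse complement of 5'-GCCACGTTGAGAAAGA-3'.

5′-TCTTTCTCAACGTGGC-3′

Complement each base (A↔T, G↔C): CGGTGCAACTCTTTCT. Then reverse.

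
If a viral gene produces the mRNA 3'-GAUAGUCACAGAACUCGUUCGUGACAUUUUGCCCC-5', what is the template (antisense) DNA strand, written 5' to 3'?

5′-CTATCAGTGTCTTGAGCAAGCACTGTAAAACGGGG-3′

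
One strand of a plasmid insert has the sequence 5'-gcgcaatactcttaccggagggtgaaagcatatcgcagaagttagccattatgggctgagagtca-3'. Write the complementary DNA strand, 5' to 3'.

Pairing A↔T and G↔C gives CGCGTTATGAGAATGGCCTCCCACTTTCGTATAGCGTCTTCAATCGGTAATACCCGACTCTCAGT, running 3'→5'. Reverse for the 5'→3' convention.

5'-TGACTCTCAGCCCATAATGGCTAACTTCTGCGATATGCTTTCACCCTCCGGTAAGAGTATTGCGC-3'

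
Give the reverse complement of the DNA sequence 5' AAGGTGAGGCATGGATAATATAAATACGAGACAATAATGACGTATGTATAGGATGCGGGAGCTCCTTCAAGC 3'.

Reading the sequence 3'→5' and pairing each base (A↔T, G↔C) gives the reverse complement directly.

5′-GCTTGAAGGAGCTCCCGCATCCTATACATACGTCATTATTGTCTCGTATTTATATTATCCATGCCTCACCTT-3′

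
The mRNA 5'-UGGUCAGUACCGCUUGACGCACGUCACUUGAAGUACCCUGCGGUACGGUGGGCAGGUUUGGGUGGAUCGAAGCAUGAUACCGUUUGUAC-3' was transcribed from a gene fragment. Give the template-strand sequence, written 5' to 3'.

Replace U with T to get the coding DNA strand: TGGTCAGTACCGCTTGACGCACGTCACTTGAAGTACCCTGCGGTACGGTGGGCAGGTTTGGGTGGATCGAAGCATGATACCGTTTGTAC. The template strand is its reverse complement (complement ACCAGTCATGGCGAACTGCGTGCAGTGAACTTCATGGGACGCCATGCCACCCGTCCAAACCCACCTAGCTTCGTACTATGGCAAACATG, then reverse).

5′-GTACAAACGGTATCATGCTTCGATCCACCCAAACCTGCCCACCGTACCGCAGGGTACTTCAAGTGACGTGCGTCAAGCGGTACTGACCA-3′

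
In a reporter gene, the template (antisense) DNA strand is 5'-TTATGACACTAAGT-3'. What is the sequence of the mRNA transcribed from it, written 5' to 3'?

RNA polymerase reads the template 3'→5' and synthesizes mRNA 5'→3' by base-pairing (A→U, T→A, G↔C). The complement of the template is AATACTGTGATTCA; antiparallel, so 5'→3' the coding strand is ACTTAGTGTCATAA. Replace T with U for the mRNA.

5'-ACUUAGUGUCAUAA-3'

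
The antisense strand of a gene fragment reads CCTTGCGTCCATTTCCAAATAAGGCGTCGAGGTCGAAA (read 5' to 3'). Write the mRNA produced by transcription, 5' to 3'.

5'-UUUCGACCUCGACGCCUUAUUUGGAAAUGGACGCAAGG-3'

RNA polymerase reads the template 3'→5' and synthesizes mRNA 5'→3' by base-pairing (A→U, T→A, G↔C). The complement of the template is GGAACGCAGGTAAAGGTTTATTCCGCAGCTCCAGCTTT; antiparallel, so 5'→3' the coding strand is TTTCGACCTCGACGCCTTATTTGGAAATGGACGCAAGG. Replace T with U for the mRNA.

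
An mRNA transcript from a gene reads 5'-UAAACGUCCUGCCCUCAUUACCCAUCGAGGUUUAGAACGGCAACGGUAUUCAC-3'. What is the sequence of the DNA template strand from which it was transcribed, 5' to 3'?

Replace U with T to get the coding DNA strand: TAAACGTCCTGCCCTCATTACCCATCGAGGTTTAGAACGGCAACGGTATTCAC. The template strand is its reverse complement (complement ATTTGCAGGACGGGAGTAATGGGTAGCTCCAAATCTTGCCGTTGCCATAAGTG, then reverse).

5'-GTGAATACCGTTGCCGTTCTAAACCTCGATGGGTAATGAGGGCAGGACGTTTA-3'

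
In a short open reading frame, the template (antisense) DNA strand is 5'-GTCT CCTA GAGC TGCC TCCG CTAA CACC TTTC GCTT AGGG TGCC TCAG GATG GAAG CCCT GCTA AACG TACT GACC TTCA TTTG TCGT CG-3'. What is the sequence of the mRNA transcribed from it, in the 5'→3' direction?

The mRNA has the sequence of the coding strand (reverse complement of the template) with T→U. Reverse complement of GTCTCCTAGAGCTGCCTCCGCTAACACCTTTCGCTTAGGGTGCCTCAGGATGGAAGCCCTGCTAAACGTACTGACCTTCATTTGTCGTCG is CGACGACAAATGAAGGTCAGTACGTTTAGCAGGGCTTCCATCCTGAGGCACCCTAAGCGAAAGGTGTTAGCGGAGGCAGCTCTAGGAGAC; then T→U.

5'-CGACGACAAAUGAAGGUCAGUACGUUUAGCAGGGCUUCCAUCCUGAGGCACCCUAAGCGAAAGGUGUUAGCGGAGGCAGCUCUAGGAGAC-3'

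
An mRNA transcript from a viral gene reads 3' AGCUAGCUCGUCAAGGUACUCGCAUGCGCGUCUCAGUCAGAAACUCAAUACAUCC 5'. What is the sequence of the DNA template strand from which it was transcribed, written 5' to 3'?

5'-TCGATCGAGCAGTTCCATGAGCGTACGCGCAGAGTCAGTCTTTGAGTTATGTAGG-3'

Written 5'→3' the mRNA is CCUACAUAACUCAAAGACUGACUCUGCGCGUACGCUCAUGGAACUGCUCGAUCGA, so the coding DNA strand is CCTACATAACTCAAAGACTGACTCTGCGCGTACGCTCATGGAACTGCTCGATCGA. The template is its reverse complement.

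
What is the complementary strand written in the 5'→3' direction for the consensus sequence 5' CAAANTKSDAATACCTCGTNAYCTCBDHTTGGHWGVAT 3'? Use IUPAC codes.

Standard pairs A↔T, G↔C; ambiguity codes pair Y↔R, K↔M, W↔W, S↔S, B↔V, D↔H, N↔N. Complement (GTTTNAMSHTTATGGAGCANTRGAGVHDAACCDWCBTA), then reverse for 5'→3'.

5'-ATBCWDCCAADHVGAGRTNACGAGGTATTHSMANTTTG-3'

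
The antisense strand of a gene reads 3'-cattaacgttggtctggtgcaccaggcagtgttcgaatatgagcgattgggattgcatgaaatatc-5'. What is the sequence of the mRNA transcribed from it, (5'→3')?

5'-GUAAUUGCAACCAGACCACGUGGUCCGUCACAAGCUUAUACUCGCUAACCCUAACGUACUUUAUAG-3'

Reading the template 3'→5' as shown, RNA polymerase pairs each base (A→U, T→A, G↔C) to build mRNA 5'→3' directly.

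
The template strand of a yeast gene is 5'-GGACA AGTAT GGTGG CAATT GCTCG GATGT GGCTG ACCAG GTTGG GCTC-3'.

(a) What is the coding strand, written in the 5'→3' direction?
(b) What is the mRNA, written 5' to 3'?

(a) 5′-GAGCCCAACCTGGTCAGCCACATCCGAGCAATTGCCACCATACTTGTCC-3′
(b) 5'-GAGCCCAACCUGGUCAGCCACAUCCGAGCAAUUGCCACCAUACUUGUCC-3'

(a) The coding strand is the reverse complement of the template: complement CCTGTTCATACCACCGTTAACGAGCCTACACCGACTGGTCCAACCCGAG, then reverse.
(b) mRNA has the coding-strand sequence with T→U.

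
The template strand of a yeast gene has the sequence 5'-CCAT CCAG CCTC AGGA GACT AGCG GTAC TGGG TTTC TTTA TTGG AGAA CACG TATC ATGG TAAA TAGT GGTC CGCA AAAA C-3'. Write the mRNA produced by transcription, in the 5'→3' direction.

5′-GUUUUUGCGGACCACUAUUUACCAUGAUACGUGUUCUCCAAUAAAGAAACCCAGUACCGCUAGUCUCCUGAGGCUGGAUGG-3′

RNA polymerase reads the template 3'→5' and synthesizes mRNA 5'→3' by base-pairing (A→U, T→A, G↔C). The complement of the template is GGTAGGTCGGAGTCCTCTGATCGCCATGACCCAAAGAAATAACCTCTTGTGCATAGTACCATTTATCACCAGGCGTTTTTG; antiparallel, so 5'→3' the coding strand is GTTTTTGCGGACCACTATTTACCATGATACGTGTTCTCCAATAAAGAAACCCAGTACCGCTAGTCTCCTGAGGCTGGATGG. Replace T with U for the mRNA.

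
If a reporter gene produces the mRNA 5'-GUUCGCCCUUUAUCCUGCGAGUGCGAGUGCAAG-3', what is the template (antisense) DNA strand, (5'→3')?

Replace U with T to get the coding DNA strand: GTTCGCCCTTTATCCTGCGAGTGCGAGTGCAAG. The template strand is its reverse complement (complement CAAGCGGGAAATAGGACGCTCACGCTCACGTTC, then reverse).

5′-CTTGCACTCGCACTCGCAGGATAAAGGGCGAAC-3′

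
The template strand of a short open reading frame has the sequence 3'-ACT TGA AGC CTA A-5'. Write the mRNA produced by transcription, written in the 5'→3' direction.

5′-UGAACUUCGGAUU-3′

Reading the template 3'→5' as shown, RNA polymerase pairs each base (A→U, T→A, G↔C) to build mRNA 5'→3' directly.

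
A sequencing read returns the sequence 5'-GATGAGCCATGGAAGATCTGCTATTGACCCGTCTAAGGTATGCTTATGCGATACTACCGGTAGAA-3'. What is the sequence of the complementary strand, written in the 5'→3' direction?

5′-TTCTACCGGTAGTATCGCATAAGCATACCTTAGACGGGTCAATAGCAGATCTTCCATGGCTCATC-3′

The complement of GATGAGCCATGGAAGATCTGCTATTGACCCGTCTAAGGTATGCTTATGCGATACTACCGGTAGAA is CTACTCGGTACCTTCTAGACGATAACTGGGCAGATTCCATACGAATACGCTATGATGGCCATCTT (A↔T, G↔C). DNA strands are antiparallel, so the complementary strand runs 3'→5'; reversing gives the 5'→3' form.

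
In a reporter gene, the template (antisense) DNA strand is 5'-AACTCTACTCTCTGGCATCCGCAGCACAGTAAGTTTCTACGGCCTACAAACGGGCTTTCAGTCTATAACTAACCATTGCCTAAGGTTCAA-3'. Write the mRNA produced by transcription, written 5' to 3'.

5′-UUGAACCUUAGGCAAUGGUUAGUUAUAGACUGAAAGCCCGUUUGUAGGCCGUAGAAACUUACUGUGCUGCGGAUGCCAGAGAGUAGAGUU-3′

RNA polymerase reads the template 3'→5' and synthesizes mRNA 5'→3' by base-pairing (A→U, T→A, G↔C). The complement of the template is TTGAGATGAGAGACCGTAGGCGTCGTGTCATTCAAAGATGCCGGATGTTTGCCCGAAAGTCAGATATTGATTGGTAACGGATTCCAAGTT; antiparallel, so 5'→3' the coding strand is TTGAACCTTAGGCAATGGTTAGTTATAGACTGAAAGCCCGTTTGTAGGCCGTAGAAACTTACTGTGCTGCGGATGCCAGAGAGTAGAGTT. Replace T with U for the mRNA.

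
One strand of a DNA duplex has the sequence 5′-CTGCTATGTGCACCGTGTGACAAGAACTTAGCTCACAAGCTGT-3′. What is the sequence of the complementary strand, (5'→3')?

Pairing A↔T and G↔C gives GACGATACACGTGGCACACTGTTCTTGAATCGAGTGTTCGACA, running 3'→5'. Reverse for the 5'→3' convention.

5'-ACAGCTTGTGAGCTAAGTTCTTGTCACACGGTGCACATAGCAG-3'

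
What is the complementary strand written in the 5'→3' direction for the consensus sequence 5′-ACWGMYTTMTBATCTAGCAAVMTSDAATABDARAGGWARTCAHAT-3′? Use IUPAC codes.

5′-ATDTGAYTWCCTYTHVTATTHSAKBTTGCTAGATVAKAARKCWGT-3′

Standard pairs A↔T, G↔C; ambiguity codes pair R↔Y, M↔K, W↔W, S↔S, B↔V, D↔H. Complement (TGWCKRAAKAVTAGATCGTTBKASHTTATVHTYTCCWTYAGTDTA), then reverse for 5'→3'.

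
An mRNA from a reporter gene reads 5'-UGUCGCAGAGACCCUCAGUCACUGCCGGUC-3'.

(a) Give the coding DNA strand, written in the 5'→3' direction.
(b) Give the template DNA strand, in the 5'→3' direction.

(a) The coding strand matches the mRNA with U→T.
(b) The template strand is the reverse complement of the coding strand.

(a) 5′-TGTCGCAGAGACCCTCAGTCACTGCCGGTC-3′
(b) 5′-GACCGGCAGTGACTGAGGGTCTCTGCGACA-3′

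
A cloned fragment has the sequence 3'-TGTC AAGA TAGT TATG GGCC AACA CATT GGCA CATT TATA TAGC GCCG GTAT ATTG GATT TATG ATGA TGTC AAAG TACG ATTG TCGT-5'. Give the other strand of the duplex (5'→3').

5'-ACAGTTCTATCAATACCCGGTTGTGTAACCGTGTAAATATATCGCGGCCATATAACCTAAATACTACTACAGTTTCATGCTAACAGCA-3'

The strand is given 3'→5', so its complement runs 5'→3' in the same left-to-right order: pair each base A↔T, G↔C.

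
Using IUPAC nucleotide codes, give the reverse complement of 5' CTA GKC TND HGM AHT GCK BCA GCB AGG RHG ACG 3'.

Standard pairs A↔T, G↔C; ambiguity codes pair R↔Y, M↔K, B↔V, D↔H, N↔N. Complement (GATCMGANHDCKTDACGMVGTCGVTCCYDCTGC), then reverse for 5'→3'.

5′-CGTCDYCCTVGCTGVMGCADTKCDHNAGMCTAG-3′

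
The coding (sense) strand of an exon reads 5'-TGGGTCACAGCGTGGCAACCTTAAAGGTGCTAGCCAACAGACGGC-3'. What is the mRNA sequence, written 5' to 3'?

mRNA has the coding-strand sequence with U in place of T.

5'-UGGGUCACAGCGUGGCAACCUUAAAGGUGCUAGCCAACAGACGGC-3'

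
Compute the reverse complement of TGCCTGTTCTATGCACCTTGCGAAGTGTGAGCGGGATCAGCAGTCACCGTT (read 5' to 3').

Reading the sequence 3'→5' and pairing each base (A↔T, G↔C) gives the reverse complement directly.

5'-AACGGTGACTGCTGATCCCGCTCACACTTCGCAAGGTGCATAGAACAGGCA-3'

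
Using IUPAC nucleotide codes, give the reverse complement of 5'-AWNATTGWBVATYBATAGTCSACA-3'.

Standard pairs A↔T, G↔C; ambiguity codes pair Y↔R, W↔W, S↔S, B↔V, N↔N. Complement (TWNTAACWVBTARVTATCAGSTGT), then reverse for 5'→3'.

5′-TGTSGACTATVRATBVWCAATNWT-3′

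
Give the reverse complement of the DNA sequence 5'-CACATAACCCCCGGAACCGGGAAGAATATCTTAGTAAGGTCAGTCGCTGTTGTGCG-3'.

5'-CGCACAACAGCGACTGACCTTACTAAGATATTCTTCCCGGTTCCGGGGGTTATGTG-3'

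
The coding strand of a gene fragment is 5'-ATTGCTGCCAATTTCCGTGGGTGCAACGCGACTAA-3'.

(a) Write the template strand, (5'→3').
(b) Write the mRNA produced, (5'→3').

(a) 5'-TTAGTCGCGTTGCACCCACGGAAATTGGCAGCAAT-3'
(b) 5'-AUUGCUGCCAAUUUCCGUGGGUGCAACGCGACUAA-3'

(a) The template strand is the reverse complement of the coding strand: complement TAACGACGGTTAAAGGCACCCACGTTGCGCTGATT, then reverse.
(b) mRNA matches the coding strand with T→U.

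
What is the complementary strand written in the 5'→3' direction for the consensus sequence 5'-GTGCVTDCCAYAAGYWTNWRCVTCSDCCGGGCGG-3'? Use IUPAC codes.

5'-CCGCCCGGHSGABGYWNAWRCTTRTGGHABGCAC-3'

Standard pairs A↔T, G↔C; ambiguity codes pair R↔Y, W↔W, S↔S, D↔H, V↔B, N↔N. Complement (CACGBAHGGTRTTCRWANWYGBAGSHGGCCCGCC), then reverse for 5'→3'.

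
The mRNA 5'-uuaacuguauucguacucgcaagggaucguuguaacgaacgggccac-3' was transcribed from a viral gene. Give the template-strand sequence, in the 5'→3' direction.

5'-GTGGCCCGTTCGTTACAACGATCCCTTGCGAGTACGAATACAGTTAA-3'

Replace U with T to get the coding DNA strand: TTAACTGTATTCGTACTCGCAAGGGATCGTTGTAACGAACGGGCCAC. The template strand is its reverse complement (complement AATTGACATAAGCATGAGCGTTCCCTAGCAACATTGCTTGCCCGGTG, then reverse).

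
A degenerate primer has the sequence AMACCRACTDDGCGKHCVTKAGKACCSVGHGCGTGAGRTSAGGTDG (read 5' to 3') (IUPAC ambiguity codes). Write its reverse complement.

5'-CHACCTSAYCTCACGCDCBSGGTMCTMABGDMCGCHHAGTYGGTKT-3'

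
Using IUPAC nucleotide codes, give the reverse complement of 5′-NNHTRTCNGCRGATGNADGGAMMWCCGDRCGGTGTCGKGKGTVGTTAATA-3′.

Standard pairs A↔T, G↔C; ambiguity codes pair R↔Y, M↔K, W↔W, D↔H, V↔B, N↔N. Complement (NNDAYAGNCGYCTACNTHCCTKKWGGCHYGCCACAGCMCMCABCAATTAT), then reverse for 5'→3'.

5'-TATTAACBACMCMCGACACCGYHCGGWKKTCCHTNCATCYGCNGAYADNN-3'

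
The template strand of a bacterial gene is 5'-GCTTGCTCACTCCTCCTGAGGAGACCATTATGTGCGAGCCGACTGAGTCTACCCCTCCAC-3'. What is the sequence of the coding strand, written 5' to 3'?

The coding strand is complementary and antiparallel to the template: take the complement (A↔T, G↔C) and reverse.

5′-GTGGAGGGGTAGACTCAGTCGGCTCGCACATAATGGTCTCCTCAGGAGGAGTGAGCAAGC-3′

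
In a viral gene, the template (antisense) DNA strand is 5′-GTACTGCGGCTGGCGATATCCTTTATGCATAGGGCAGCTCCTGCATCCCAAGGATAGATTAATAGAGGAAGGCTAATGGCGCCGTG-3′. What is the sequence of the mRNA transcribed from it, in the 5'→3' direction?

5'-CACGGCGCCAUUAGCCUUCCUCUAUUAAUCUAUCCUUGGGAUGCAGGAGCUGCCCUAUGCAUAAAGGAUAUCGCCAGCCGCAGUAC-3'

The mRNA has the sequence of the coding strand (reverse complement of the template) with T→U. Reverse complement of GTACTGCGGCTGGCGATATCCTTTATGCATAGGGCAGCTCCTGCATCCCAAGGATAGATTAATAGAGGAAGGCTAATGGCGCCGTG is CACGGCGCCATTAGCCTTCCTCTATTAATCTATCCTTGGGATGCAGGAGCTGCCCTATGCATAAAGGATATCGCCAGCCGCAGTAC; then T→U.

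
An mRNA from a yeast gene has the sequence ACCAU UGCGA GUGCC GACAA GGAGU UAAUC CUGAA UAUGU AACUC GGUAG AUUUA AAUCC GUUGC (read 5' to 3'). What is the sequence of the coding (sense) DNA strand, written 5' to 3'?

5'-ACCATTGCGAGTGCCGACAAGGAGTTAATCCTGAATATGTAACTCGGTAGATTTAAATCCGTTGC-3'

The coding DNA strand has the same 5'→3' sequence as the mRNA with U replaced by T.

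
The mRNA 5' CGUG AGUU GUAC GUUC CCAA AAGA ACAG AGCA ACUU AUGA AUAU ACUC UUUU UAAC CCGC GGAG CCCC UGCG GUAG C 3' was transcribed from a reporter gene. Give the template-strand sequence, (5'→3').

Replace U with T to get the coding DNA strand: CGTGAGTTGTACGTTCCCAAAAGAACAGAGCAACTTATGAATATACTCTTTTTAACCCGCGGAGCCCCTGCGGTAGC. The template strand is its reverse complement (complement GCACTCAACATGCAAGGGTTTTCTTGTCTCGTTGAATACTTATATGAGAAAAATTGGGCGCCTCGGGGACGCCATCG, then reverse).

5'-GCTACCGCAGGGGCTCCGCGGGTTAAAAAGAGTATATTCATAAGTTGCTCTGTTCTTTTGGGAACGTACAACTCACG-3'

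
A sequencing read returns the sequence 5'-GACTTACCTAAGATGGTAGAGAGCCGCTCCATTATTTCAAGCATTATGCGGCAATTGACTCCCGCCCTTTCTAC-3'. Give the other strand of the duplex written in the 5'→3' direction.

Pairing A↔T and G↔C gives CTGAATGGATTCTACCATCTCTCGGCGAGGTAATAAAGTTCGTAATACGCCGTTAACTGAGGGCGGGAAAGATG, running 3'→5'. Reverse for the 5'→3' convention.

5′-GTAGAAAGGGCGGGAGTCAATTGCCGCATAATGCTTGAAATAATGGAGCGGCTCTCTACCATCTTAGGTAAGTC-3′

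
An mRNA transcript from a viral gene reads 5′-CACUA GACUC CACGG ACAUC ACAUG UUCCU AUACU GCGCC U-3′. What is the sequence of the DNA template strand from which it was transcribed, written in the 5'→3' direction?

Replace U with T to get the coding DNA strand: CACTAGACTCCACGGACATCACATGTTCCTATACTGCGCCT. The template strand is its reverse complement (complement GTGATCTGAGGTGCCTGTAGTGTACAAGGATATGACGCGGA, then reverse).

5'-AGGCGCAGTATAGGAACATGTGATGTCCGTGGAGTCTAGTG-3'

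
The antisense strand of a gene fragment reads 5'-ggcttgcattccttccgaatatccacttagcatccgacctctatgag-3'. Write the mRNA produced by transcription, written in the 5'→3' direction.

5'-CUCAUAGAGGUCGGAUGCUAAGUGGAUAUUCGGAAGGAAUGCAAGCC-3'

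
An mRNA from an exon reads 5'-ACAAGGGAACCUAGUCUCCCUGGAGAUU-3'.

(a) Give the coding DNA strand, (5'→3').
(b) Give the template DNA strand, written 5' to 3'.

(a) The coding strand matches the mRNA with U→T.
(b) The template strand is the reverse complement of the coding strand.

(a) 5'-ACAAGGGAACCTAGTCTCCCTGGAGATT-3'
(b) 5'-AATCTCCAGGGAGACTAGGTTCCCTTGT-3'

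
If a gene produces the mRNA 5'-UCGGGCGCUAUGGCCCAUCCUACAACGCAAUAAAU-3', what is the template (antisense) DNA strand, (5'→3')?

5′-ATTTATTGCGTTGTAGGATGGGCCATAGCGCCCGA-3′

Replace U with T to get the coding DNA strand: TCGGGCGCTATGGCCCATCCTACAACGCAATAAAT. The template strand is its reverse complement (complement AGCCCGCGATACCGGGTAGGATGTTGCGTTATTTA, then reverse).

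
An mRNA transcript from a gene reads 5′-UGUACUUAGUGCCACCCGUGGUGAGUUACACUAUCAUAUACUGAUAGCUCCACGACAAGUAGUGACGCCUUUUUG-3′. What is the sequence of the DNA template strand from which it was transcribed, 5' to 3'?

5'-CAAAAAGGCGTCACTACTTGTCGTGGAGCTATCAGTATATGATAGTGTAACTCACCACGGGTGGCACTAAGTACA-3'

Replace U with T to get the coding DNA strand: TGTACTTAGTGCCACCCGTGGTGAGTTACACTATCATATACTGATAGCTCCACGACAAGTAGTGACGCCTTTTTG. The template strand is its reverse complement (complement ACATGAATCACGGTGGGCACCACTCAATGTGATAGTATATGACTATCGAGGTGCTGTTCATCACTGCGGAAAAAC, then reverse).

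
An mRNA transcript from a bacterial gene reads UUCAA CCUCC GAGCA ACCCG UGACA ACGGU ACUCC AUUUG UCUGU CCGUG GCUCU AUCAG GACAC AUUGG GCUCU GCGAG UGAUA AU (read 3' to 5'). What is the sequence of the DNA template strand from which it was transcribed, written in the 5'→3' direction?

Written 5'→3' the mRNA is UAAUAGUGAGCGUCUCGGGUUACACAGGACUAUCUCGGUGCCUGUCUGUUUACCUCAUGGCAACAGUGCCCAACGAGCCUCCAACUU, so the coding DNA strand is TAATAGTGAGCGTCTCGGGTTACACAGGACTATCTCGGTGCCTGTCTGTTTACCTCATGGCAACAGTGCCCAACGAGCCTCCAACTT. The template is its reverse complement.

5'-AAGTTGGAGGCTCGTTGGGCACTGTTGCCATGAGGTAAACAGACAGGCACCGAGATAGTCCTGTGTAACCCGAGACGCTCACTATTA-3'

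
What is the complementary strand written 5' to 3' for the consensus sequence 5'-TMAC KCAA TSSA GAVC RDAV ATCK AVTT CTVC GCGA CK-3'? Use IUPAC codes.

5'-MGTCGCGBAGAABTMGATBTHYGBTCTSSATTGMGTKA-3'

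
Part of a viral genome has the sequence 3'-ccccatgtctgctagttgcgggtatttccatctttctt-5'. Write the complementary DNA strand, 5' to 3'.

The strand is given 3'→5', so its complement runs 5'→3' in the same left-to-right order: pair each base A↔T, G↔C.

5'-GGGGTACAGACGATCAACGCCCATAAAGGTAGAAAGAA-3'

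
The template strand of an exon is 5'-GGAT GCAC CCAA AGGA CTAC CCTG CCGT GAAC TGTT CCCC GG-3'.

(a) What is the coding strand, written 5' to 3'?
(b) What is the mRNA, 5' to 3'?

(a) 5'-CCGGGGAACAGTTCACGGCAGGGTAGTCCTTTGGGTGCATCC-3'
(b) 5'-CCGGGGAACAGUUCACGGCAGGGUAGUCCUUUGGGUGCAUCC-3'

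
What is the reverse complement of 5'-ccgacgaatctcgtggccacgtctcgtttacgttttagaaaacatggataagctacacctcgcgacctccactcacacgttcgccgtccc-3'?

5'-GGGACGGCGAACGTGTGAGTGGAGGTCGCGAGGTGTAGCTTATCCATGTTTTCTAAAACGTAAACGAGACGTGGCCACGAGATTCGTCGG-3'

Complement each base (A↔T, G↔C): GGCTGCTTAGAGCACCGGTGCAGAGCAAATGCAAAATCTTTTGTACCTATTCGATGTGGAGCGCTGGAGGTGAGTGTGCAAGCGGCAGGG. Then reverse.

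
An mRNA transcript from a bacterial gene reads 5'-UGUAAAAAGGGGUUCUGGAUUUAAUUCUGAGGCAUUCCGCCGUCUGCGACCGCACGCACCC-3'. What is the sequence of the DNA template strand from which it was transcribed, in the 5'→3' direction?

5'-GGGTGCGTGCGGTCGCAGACGGCGGAATGCCTCAGAATTAAATCCAGAACCCCTTTTTACA-3'

Replace U with T to get the coding DNA strand: TGTAAAAAGGGGTTCTGGATTTAATTCTGAGGCATTCCGCCGTCTGCGACCGCACGCACCC. The template strand is its reverse complement (complement ACATTTTTCCCCAAGACCTAAATTAAGACTCCGTAAGGCGGCAGACGCTGGCGTGCGTGGG, then reverse).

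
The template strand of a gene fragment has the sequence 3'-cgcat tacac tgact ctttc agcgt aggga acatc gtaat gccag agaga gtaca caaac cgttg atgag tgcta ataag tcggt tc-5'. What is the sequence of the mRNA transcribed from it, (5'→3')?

Reading the template 3'→5' as shown, RNA polymerase pairs each base (A→U, T→A, G↔C) to build mRNA 5'→3' directly.

5'-GCGUAAUGUGACUGAGAAAGUCGCAUCCCUUGUAGCAUUACGGUCUCUCUCAUGUGUUUGGCAACUACUCACGAUUAUUCAGCCAAG-3'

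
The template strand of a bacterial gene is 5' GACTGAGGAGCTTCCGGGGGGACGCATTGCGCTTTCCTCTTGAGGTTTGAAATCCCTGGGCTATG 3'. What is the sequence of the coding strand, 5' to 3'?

The coding strand is complementary and antiparallel to the template: take the complement (A↔T, G↔C) and reverse.

5'-CATAGCCCAGGGATTTCAAACCTCAAGAGGAAAGCGCAATGCGTCCCCCCGGAAGCTCCTCAGTC-3'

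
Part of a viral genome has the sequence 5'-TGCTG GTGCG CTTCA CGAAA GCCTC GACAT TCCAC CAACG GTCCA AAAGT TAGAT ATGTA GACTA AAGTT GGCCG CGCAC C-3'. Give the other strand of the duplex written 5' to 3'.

Pairing A↔T and G↔C gives ACGACCACGCGAAGTGCTTTCGGAGCTGTAAGGTGGTTGCCAGGTTTTCAATCTATACATCTGATTTCAACCGGCGCGTGG, running 3'→5'. Reverse for the 5'→3' convention.

5'-GGTGCGCGGCCAACTTTAGTCTACATATCTAACTTTTGGACCGTTGGTGGAATGTCGAGGCTTTCGTGAAGCGCACCAGCA-3'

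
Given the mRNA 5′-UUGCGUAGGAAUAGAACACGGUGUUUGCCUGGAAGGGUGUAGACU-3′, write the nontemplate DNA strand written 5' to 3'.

5'-TTGCGTAGGAATAGAACACGGTGTTTGCCTGGAAGGGTGTAGACT-3'

The coding DNA strand has the same 5'→3' sequence as the mRNA with U replaced by T.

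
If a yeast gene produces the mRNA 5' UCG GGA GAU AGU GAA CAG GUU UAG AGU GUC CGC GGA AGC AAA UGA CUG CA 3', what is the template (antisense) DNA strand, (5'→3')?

5′-TGCAGTCATTTGCTTCCGCGGACACTCTAAACCTGTTCACTATCTCCCGA-3′

Replace U with T to get the coding DNA strand: TCGGGAGATAGTGAACAGGTTTAGAGTGTCCGCGGAAGCAAATGACTGCA. The template strand is its reverse complement (complement AGCCCTCTATCACTTGTCCAAATCTCACAGGCGCCTTCGTTTACTGACGT, then reverse).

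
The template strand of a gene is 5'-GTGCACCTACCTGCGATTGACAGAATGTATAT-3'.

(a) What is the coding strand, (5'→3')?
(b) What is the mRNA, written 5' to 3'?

(a) 5′-ATATACATTCTGTCAATCGCAGGTAGGTGCAC-3′
(b) 5'-AUAUACAUUCUGUCAAUCGCAGGUAGGUGCAC-3'

(a) The coding strand is the reverse complement of the template: complement CACGTGGATGGACGCTAACTGTCTTACATATA, then reverse.
(b) mRNA has the coding-strand sequence with T→U.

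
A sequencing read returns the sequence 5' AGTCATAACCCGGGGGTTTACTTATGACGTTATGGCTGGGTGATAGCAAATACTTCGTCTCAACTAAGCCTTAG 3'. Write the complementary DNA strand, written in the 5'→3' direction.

5'-CTAAGGCTTAGTTGAGACGAAGTATTTGCTATCACCCAGCCATAACGTCATAAGTAAACCCCCGGGTTATGACT-3'

The complement of AGTCATAACCCGGGGGTTTACTTATGACGTTATGGCTGGGTGATAGCAAATACTTCGTCTCAACTAAGCCTTAG is TCAGTATTGGGCCCCCAAATGAATACTGCAATACCGACCCACTATCGTTTATGAAGCAGAGTTGATTCGGAATC (A↔T, G↔C). DNA strands are antiparallel, so the complementary strand runs 3'→5'; reversing gives the 5'→3' form.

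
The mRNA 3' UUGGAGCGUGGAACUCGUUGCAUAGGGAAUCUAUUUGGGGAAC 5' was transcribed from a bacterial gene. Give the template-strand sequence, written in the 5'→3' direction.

5'-AACCTCGCACCTTGAGCAACGTATCCCTTAGATAAACCCCTTG-3'

Written 5'→3' the mRNA is CAAGGGGUUUAUCUAAGGGAUACGUUGCUCAAGGUGCGAGGUU, so the coding DNA strand is CAAGGGGTTTATCTAAGGGATACGTTGCTCAAGGTGCGAGGTT. The template is its reverse complement.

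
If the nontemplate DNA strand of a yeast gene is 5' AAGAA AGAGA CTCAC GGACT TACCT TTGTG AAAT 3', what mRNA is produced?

5'-AAGAAAGAGACUCACGGACUUACCUUUGUGAAAU-3'

mRNA has the coding-strand sequence with U in place of T.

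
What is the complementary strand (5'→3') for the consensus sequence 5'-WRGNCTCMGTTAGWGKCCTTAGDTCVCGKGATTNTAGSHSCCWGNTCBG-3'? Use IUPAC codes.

5′-CVGANCWGGSDSCTANAATCMCGBGAHCTAAGGMCWCTAACKGAGNCYW-3′

Standard pairs A↔T, G↔C; ambiguity codes pair R↔Y, M↔K, W↔W, S↔S, B↔V, D↔H, N↔N. Complement (WYCNGAGKCAATCWCMGGAATCHAGBGCMCTAANATCSDSGGWCNAGVC), then reverse for 5'→3'.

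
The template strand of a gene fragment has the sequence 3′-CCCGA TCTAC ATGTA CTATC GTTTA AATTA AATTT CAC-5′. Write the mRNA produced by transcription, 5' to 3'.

5'-GGGCUAGAUGUACAUGAUAGCAAAUUUAAUUUAAAGUG-3'

Reading the template 3'→5' as shown, RNA polymerase pairs each base (A→U, T→A, G↔C) to build mRNA 5'→3' directly.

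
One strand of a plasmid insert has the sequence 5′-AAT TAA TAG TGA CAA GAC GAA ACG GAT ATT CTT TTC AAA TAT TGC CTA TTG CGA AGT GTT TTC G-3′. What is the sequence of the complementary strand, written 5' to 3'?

5'-CGAAAACACTTCGCAATAGGCAATATTTGAAAAGAATATCCGTTTCGTCTTGTCACTATTAATT-3'

The complement of AATTAATAGTGACAAGACGAAACGGATATTCTTTTCAAATATTGCCTATTGCGAAGTGTTTTCG is TTAATTATCACTGTTCTGCTTTGCCTATAAGAAAAGTTTATAACGGATAACGCTTCACAAAAGC (A↔T, G↔C). DNA strands are antiparallel, so the complementary strand runs 3'→5'; reversing gives the 5'→3' form.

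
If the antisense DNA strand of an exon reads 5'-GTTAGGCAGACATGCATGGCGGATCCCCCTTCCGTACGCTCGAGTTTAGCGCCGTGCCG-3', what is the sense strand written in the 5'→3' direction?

5'-CGGCACGGCGCTAAACTCGAGCGTACGGAAGGGGGATCCGCCATGCATGTCTGCCTAAC-3'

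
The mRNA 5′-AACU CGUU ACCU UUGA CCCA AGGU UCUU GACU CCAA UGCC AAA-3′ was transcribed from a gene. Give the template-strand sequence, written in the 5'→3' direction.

Replace U with T to get the coding DNA strand: AACTCGTTACCTTTGACCCAAGGTTCTTGACTCCAATGCCAAA. The template strand is its reverse complement (complement TTGAGCAATGGAAACTGGGTTCCAAGAACTGAGGTTACGGTTT, then reverse).

5'-TTTGGCATTGGAGTCAAGAACCTTGGGTCAAAGGTAACGAGTT-3'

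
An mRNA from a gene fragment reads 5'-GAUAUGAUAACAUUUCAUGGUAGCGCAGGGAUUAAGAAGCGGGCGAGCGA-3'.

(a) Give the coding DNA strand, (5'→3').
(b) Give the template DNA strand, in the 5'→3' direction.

(a) The coding strand matches the mRNA with U→T.
(b) The template strand is the reverse complement of the coding strand.

(a) 5'-GATATGATAACATTTCATGGTAGCGCAGGGATTAAGAAGCGGGCGAGCGA-3'
(b) 5'-TCGCTCGCCCGCTTCTTAATCCCTGCGCTACCATGAAATGTTATCATATC-3'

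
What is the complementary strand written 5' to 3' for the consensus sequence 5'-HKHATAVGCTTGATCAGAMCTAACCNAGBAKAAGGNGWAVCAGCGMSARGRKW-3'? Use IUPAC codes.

Standard pairs A↔T, G↔C; ambiguity codes pair R↔Y, M↔K, W↔W, S↔S, B↔V, H↔D, N↔N. Complement (DMDTATBCGAACTAGTCTKGATTGGNTCVTMTTCCNCWTBGTCGCKSTYCYMW), then reverse for 5'→3'.

5'-WMYCYTSKCGCTGBTWCNCCTTMTVCTNGGTTAGKTCTGATCAAGCBTATDMD-3'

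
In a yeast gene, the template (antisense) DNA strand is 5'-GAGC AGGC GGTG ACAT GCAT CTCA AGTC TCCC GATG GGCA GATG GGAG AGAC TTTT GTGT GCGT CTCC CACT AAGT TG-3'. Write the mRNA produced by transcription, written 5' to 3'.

5'-CAACUUAGUGGGAGACGCACACAAAAGUCUCUCCCAUCUGCCCAUCGGGAGACUUGAGAUGCAUGUCACCGCCUGCUC-3'

The mRNA has the sequence of the coding strand (reverse complement of the template) with T→U. Reverse complement of GAGCAGGCGGTGACATGCATCTCAAGTCTCCCGATGGGCAGATGGGAGAGACTTTTGTGTGCGTCTCCCACTAAGTTG is CAACTTAGTGGGAGACGCACACAAAAGTCTCTCCCATCTGCCCATCGGGAGACTTGAGATGCATGTCACCGCCTGCTC; then T→U.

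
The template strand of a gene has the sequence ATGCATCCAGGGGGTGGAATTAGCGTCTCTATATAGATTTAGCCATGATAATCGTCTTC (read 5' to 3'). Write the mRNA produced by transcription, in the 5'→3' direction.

5'-GAAGACGAUUAUCAUGGCUAAAUCUAUAUAGAGACGCUAAUUCCACCCCCUGGAUGCAU-3'

The mRNA has the sequence of the coding strand (reverse complement of the template) with T→U. Reverse complement of ATGCATCCAGGGGGTGGAATTAGCGTCTCTATATAGATTTAGCCATGATAATCGTCTTC is GAAGACGATTATCATGGCTAAATCTATATAGAGACGCTAATTCCACCCCCTGGATGCAT; then T→U.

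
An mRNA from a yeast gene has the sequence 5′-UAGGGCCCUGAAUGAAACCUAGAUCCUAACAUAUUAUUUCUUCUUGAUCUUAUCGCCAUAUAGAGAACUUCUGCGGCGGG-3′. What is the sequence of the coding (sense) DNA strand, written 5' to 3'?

The coding DNA strand has the same 5'→3' sequence as the mRNA with U replaced by T.

5'-TAGGGCCCTGAATGAAACCTAGATCCTAACATATTATTTCTTCTTGATCTTATCGCCATATAGAGAACTTCTGCGGCGGG-3'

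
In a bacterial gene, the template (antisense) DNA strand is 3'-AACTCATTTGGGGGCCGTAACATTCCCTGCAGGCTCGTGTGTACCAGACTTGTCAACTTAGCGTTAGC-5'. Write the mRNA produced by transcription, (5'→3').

5'-UUGAGUAAACCCCCGGCAUUGUAAGGGACGUCCGAGCACACAUGGUCUGAACAGUUGAAUCGCAAUCG-3'

Reading the template 3'→5' as shown, RNA polymerase pairs each base (A→U, T→A, G↔C) to build mRNA 5'→3' directly.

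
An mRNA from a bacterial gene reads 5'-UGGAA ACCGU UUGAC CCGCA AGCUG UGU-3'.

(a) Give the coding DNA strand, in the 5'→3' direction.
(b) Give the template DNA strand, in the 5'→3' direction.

(a) The coding strand matches the mRNA with U→T.
(b) The template strand is the reverse complement of the coding strand.

(a) 5'-TGGAAACCGTTTGACCCGCAAGCTGTGT-3'
(b) 5'-ACACAGCTTGCGGGTCAAACGGTTTCCA-3'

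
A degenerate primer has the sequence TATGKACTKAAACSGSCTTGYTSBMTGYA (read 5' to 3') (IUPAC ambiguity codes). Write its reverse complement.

Standard pairs A↔T, G↔C; ambiguity codes pair Y↔R, M↔K, S↔S, B↔V. Complement (ATACMTGAMTTTGSCSGAACRASVKACRT), then reverse for 5'→3'.

5'-TRCAKVSARCAAGSCSGTTTMAGTMCATA-3'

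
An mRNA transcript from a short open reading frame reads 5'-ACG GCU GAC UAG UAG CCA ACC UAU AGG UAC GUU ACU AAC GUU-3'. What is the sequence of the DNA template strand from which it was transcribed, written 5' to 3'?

Replace U with T to get the coding DNA strand: ACGGCTGACTAGTAGCCAACCTATAGGTACGTTACTAACGTT. The template strand is its reverse complement (complement TGCCGACTGATCATCGGTTGGATATCCATGCAATGATTGCAA, then reverse).

5'-AACGTTAGTAACGTACCTATAGGTTGGCTACTAGTCAGCCGT-3'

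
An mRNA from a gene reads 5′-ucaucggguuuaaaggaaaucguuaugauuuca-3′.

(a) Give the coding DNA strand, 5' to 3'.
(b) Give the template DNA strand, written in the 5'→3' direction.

(a) 5'-TCATCGGGTTTAAAGGAAATCGTTATGATTTCA-3'
(b) 5'-TGAAATCATAACGATTTCCTTTAAACCCGATGA-3'

(a) The coding strand matches the mRNA with U→T.
(b) The template strand is the reverse complement of the coding strand.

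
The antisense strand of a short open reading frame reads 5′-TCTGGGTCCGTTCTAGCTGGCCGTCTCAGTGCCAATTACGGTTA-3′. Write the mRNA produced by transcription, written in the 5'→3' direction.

5'-UAACCGUAAUUGGCACUGAGACGGCCAGCUAGAACGGACCCAGA-3'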